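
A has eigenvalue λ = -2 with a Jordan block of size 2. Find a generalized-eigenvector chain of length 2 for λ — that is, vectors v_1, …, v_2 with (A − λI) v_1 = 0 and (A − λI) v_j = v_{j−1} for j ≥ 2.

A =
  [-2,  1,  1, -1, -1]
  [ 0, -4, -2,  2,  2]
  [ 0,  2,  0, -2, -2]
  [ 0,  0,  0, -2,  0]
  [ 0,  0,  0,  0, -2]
A Jordan chain for λ = -2 of length 2:
v_1 = (1, -2, 2, 0, 0)ᵀ
v_2 = (0, 1, 0, 0, 0)ᵀ

Let N = A − (-2)·I. We want v_2 with N^2 v_2 = 0 but N^1 v_2 ≠ 0; then v_{j-1} := N · v_j for j = 2, …, 2.

Pick v_2 = (0, 1, 0, 0, 0)ᵀ.
Then v_1 = N · v_2 = (1, -2, 2, 0, 0)ᵀ.

Sanity check: (A − (-2)·I) v_1 = (0, 0, 0, 0, 0)ᵀ = 0. ✓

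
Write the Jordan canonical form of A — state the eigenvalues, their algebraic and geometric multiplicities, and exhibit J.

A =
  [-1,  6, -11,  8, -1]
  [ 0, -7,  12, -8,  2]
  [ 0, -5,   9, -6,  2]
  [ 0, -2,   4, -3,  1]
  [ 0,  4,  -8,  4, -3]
J_3(-1) ⊕ J_2(-1)

The characteristic polynomial is
  det(x·I − A) = x^5 + 5*x^4 + 10*x^3 + 10*x^2 + 5*x + 1 = (x + 1)^5

Eigenvalues and multiplicities (the geometric multiplicity of λ is n − rank(A − λI), which equals the number of Jordan blocks for λ):
  λ = -1: algebraic multiplicity = 5, geometric multiplicity = 2

Determining the block sizes for each eigenvalue:
  λ = -1: with am = 5 and gm = 2, the partition is not yet determined (e.g. several partitions of 5 into 2 parts exist). Let N = A − (-1)·I. Computing rank(N^1) = 3, rank(N^2) = 1, rank(N^3) = 0; the number of blocks of size ≥ j is rank(N^{j−1}) − rank(N^j), giving [2, 2, 1]. So we have 1 block(s) of size 3, 1 block(s) of size 2 → block sizes [3, 2]

Assembling the blocks gives a Jordan form
J =
  [-1,  1,  0,  0,  0]
  [ 0, -1,  1,  0,  0]
  [ 0,  0, -1,  0,  0]
  [ 0,  0,  0, -1,  1]
  [ 0,  0,  0,  0, -1]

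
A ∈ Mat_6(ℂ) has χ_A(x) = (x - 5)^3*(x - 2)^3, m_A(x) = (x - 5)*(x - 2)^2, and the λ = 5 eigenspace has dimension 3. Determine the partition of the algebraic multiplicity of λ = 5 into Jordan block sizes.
Block sizes for λ = 5: [1, 1, 1]

Step 1 — from the characteristic polynomial, algebraic multiplicity of λ = 5 is 3. From dim ker(A − (5)·I) = 3, there are exactly 3 Jordan blocks for λ = 5.
Step 2 — from the minimal polynomial, the factor (x − 5) tells us the largest block for λ = 5 has size 1.
Step 3 — with total size 3, 3 blocks, and largest block 1, the block sizes (in nonincreasing order) are [1, 1, 1].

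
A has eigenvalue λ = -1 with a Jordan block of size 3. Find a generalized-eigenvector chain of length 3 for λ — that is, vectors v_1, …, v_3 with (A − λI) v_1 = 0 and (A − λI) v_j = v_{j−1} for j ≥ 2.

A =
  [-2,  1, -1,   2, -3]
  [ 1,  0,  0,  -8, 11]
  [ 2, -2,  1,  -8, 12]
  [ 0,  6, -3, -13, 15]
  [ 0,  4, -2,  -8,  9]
A Jordan chain for λ = -1 of length 3:
v_1 = (2, -2, -4, 0, 0)ᵀ
v_2 = (1, 1, -2, 6, 4)ᵀ
v_3 = (0, 1, 0, 0, 0)ᵀ

Let N = A − (-1)·I. We want v_3 with N^3 v_3 = 0 but N^2 v_3 ≠ 0; then v_{j-1} := N · v_j for j = 3, …, 2.

Pick v_3 = (0, 1, 0, 0, 0)ᵀ.
Then v_2 = N · v_3 = (1, 1, -2, 6, 4)ᵀ.
Then v_1 = N · v_2 = (2, -2, -4, 0, 0)ᵀ.

Sanity check: (A − (-1)·I) v_1 = (0, 0, 0, 0, 0)ᵀ = 0. ✓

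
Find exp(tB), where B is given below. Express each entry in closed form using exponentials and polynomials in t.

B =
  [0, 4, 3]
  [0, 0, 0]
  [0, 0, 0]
e^{tB} =
  [1, 4*t, 3*t]
  [0, 1, 0]
  [0, 0, 1]

Strategy: write B = P · J · P⁻¹ where J is a Jordan canonical form, so e^{tB} = P · e^{tJ} · P⁻¹, and e^{tJ} can be computed block-by-block.

B has Jordan form
J =
  [0, 1, 0]
  [0, 0, 0]
  [0, 0, 0]
(up to reordering of blocks).

Per-block formulas:
  For a 2×2 Jordan block J_2(0): exp(t · J_2(0)) = e^(0t)·(I + t·N), where N is the 2×2 nilpotent shift.
  For a 1×1 block at λ = 0: exp(t · [0]) = [e^(0t)].

After assembling e^{tJ} and conjugating by P, we get:

e^{tB} =
  [1, 4*t, 3*t]
  [0, 1, 0]
  [0, 0, 1]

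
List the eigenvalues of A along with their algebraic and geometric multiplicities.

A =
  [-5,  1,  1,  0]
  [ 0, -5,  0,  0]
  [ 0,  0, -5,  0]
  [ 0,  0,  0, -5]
λ = -5: alg = 4, geom = 3

Step 1 — factor the characteristic polynomial to read off the algebraic multiplicities:
  χ_A(x) = (x + 5)^4

Step 2 — compute geometric multiplicities via the rank-nullity identity g(λ) = n − rank(A − λI):
  rank(A − (-5)·I) = 1, so dim ker(A − (-5)·I) = n − 1 = 3

Summary:
  λ = -5: algebraic multiplicity = 4, geometric multiplicity = 3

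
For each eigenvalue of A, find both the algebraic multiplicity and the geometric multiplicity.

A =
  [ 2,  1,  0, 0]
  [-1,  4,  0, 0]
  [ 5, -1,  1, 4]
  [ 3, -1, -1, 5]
λ = 3: alg = 4, geom = 2

Step 1 — factor the characteristic polynomial to read off the algebraic multiplicities:
  χ_A(x) = (x - 3)^4

Step 2 — compute geometric multiplicities via the rank-nullity identity g(λ) = n − rank(A − λI):
  rank(A − (3)·I) = 2, so dim ker(A − (3)·I) = n − 2 = 2

Summary:
  λ = 3: algebraic multiplicity = 4, geometric multiplicity = 2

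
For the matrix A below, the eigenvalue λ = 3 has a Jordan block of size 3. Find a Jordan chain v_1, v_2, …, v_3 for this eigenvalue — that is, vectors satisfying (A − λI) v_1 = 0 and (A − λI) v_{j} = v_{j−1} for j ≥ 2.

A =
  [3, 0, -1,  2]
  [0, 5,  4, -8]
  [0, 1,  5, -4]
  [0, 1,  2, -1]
A Jordan chain for λ = 3 of length 3:
v_1 = (1, 0, 0, 0)ᵀ
v_2 = (0, 2, 1, 1)ᵀ
v_3 = (0, 1, 0, 0)ᵀ

Let N = A − (3)·I. We want v_3 with N^3 v_3 = 0 but N^2 v_3 ≠ 0; then v_{j-1} := N · v_j for j = 3, …, 2.

Pick v_3 = (0, 1, 0, 0)ᵀ.
Then v_2 = N · v_3 = (0, 2, 1, 1)ᵀ.
Then v_1 = N · v_2 = (1, 0, 0, 0)ᵀ.

Sanity check: (A − (3)·I) v_1 = (0, 0, 0, 0)ᵀ = 0. ✓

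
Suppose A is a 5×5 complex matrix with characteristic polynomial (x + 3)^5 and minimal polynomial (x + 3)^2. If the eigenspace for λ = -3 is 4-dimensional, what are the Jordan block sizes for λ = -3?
Block sizes for λ = -3: [2, 1, 1, 1]

Step 1 — from the characteristic polynomial, algebraic multiplicity of λ = -3 is 5. From dim ker(A − (-3)·I) = 4, there are exactly 4 Jordan blocks for λ = -3.
Step 2 — from the minimal polynomial, the factor (x + 3)^2 tells us the largest block for λ = -3 has size 2.
Step 3 — with total size 5, 4 blocks, and largest block 2, the block sizes (in nonincreasing order) are [2, 1, 1, 1].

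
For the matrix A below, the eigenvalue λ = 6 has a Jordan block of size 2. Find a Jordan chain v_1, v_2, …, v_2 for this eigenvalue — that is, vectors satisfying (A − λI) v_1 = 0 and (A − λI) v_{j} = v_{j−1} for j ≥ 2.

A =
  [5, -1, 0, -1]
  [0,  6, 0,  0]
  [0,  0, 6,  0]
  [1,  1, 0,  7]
A Jordan chain for λ = 6 of length 2:
v_1 = (-1, 0, 0, 1)ᵀ
v_2 = (1, 0, 0, 0)ᵀ

Let N = A − (6)·I. We want v_2 with N^2 v_2 = 0 but N^1 v_2 ≠ 0; then v_{j-1} := N · v_j for j = 2, …, 2.

Pick v_2 = (1, 0, 0, 0)ᵀ.
Then v_1 = N · v_2 = (-1, 0, 0, 1)ᵀ.

Sanity check: (A − (6)·I) v_1 = (0, 0, 0, 0)ᵀ = 0. ✓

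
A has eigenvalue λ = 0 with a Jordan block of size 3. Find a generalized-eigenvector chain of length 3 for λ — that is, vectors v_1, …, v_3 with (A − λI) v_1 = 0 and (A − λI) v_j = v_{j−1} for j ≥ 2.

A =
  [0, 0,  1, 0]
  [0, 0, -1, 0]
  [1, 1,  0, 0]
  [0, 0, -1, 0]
A Jordan chain for λ = 0 of length 3:
v_1 = (1, -1, 0, -1)ᵀ
v_2 = (0, 0, 1, 0)ᵀ
v_3 = (1, 0, 0, 0)ᵀ

Let N = A − (0)·I. We want v_3 with N^3 v_3 = 0 but N^2 v_3 ≠ 0; then v_{j-1} := N · v_j for j = 3, …, 2.

Pick v_3 = (1, 0, 0, 0)ᵀ.
Then v_2 = N · v_3 = (0, 0, 1, 0)ᵀ.
Then v_1 = N · v_2 = (1, -1, 0, -1)ᵀ.

Sanity check: (A − (0)·I) v_1 = (0, 0, 0, 0)ᵀ = 0. ✓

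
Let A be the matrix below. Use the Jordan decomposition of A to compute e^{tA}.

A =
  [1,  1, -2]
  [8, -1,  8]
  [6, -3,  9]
e^{tA} =
  [-2*t*exp(3*t) + exp(3*t), t*exp(3*t), -2*t*exp(3*t)]
  [8*t*exp(3*t), -4*t*exp(3*t) + exp(3*t), 8*t*exp(3*t)]
  [6*t*exp(3*t), -3*t*exp(3*t), 6*t*exp(3*t) + exp(3*t)]

Strategy: write A = P · J · P⁻¹ where J is a Jordan canonical form, so e^{tA} = P · e^{tJ} · P⁻¹, and e^{tJ} can be computed block-by-block.

A has Jordan form
J =
  [3, 1, 0]
  [0, 3, 0]
  [0, 0, 3]
(up to reordering of blocks).

Per-block formulas:
  For a 2×2 Jordan block J_2(3): exp(t · J_2(3)) = e^(3t)·(I + t·N), where N is the 2×2 nilpotent shift.
  For a 1×1 block at λ = 3: exp(t · [3]) = [e^(3t)].

After assembling e^{tJ} and conjugating by P, we get:

e^{tA} =
  [-2*t*exp(3*t) + exp(3*t), t*exp(3*t), -2*t*exp(3*t)]
  [8*t*exp(3*t), -4*t*exp(3*t) + exp(3*t), 8*t*exp(3*t)]
  [6*t*exp(3*t), -3*t*exp(3*t), 6*t*exp(3*t) + exp(3*t)]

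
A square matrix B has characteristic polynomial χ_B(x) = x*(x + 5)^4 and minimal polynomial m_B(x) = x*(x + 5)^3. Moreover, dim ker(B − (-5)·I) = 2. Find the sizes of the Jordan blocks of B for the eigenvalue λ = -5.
Block sizes for λ = -5: [3, 1]

Step 1 — from the characteristic polynomial, algebraic multiplicity of λ = -5 is 4. From dim ker(B − (-5)·I) = 2, there are exactly 2 Jordan blocks for λ = -5.
Step 2 — from the minimal polynomial, the factor (x + 5)^3 tells us the largest block for λ = -5 has size 3.
Step 3 — with total size 4, 2 blocks, and largest block 3, the block sizes (in nonincreasing order) are [3, 1].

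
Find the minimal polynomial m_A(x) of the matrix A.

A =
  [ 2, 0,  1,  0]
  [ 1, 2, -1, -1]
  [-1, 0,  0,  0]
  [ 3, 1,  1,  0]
x^2 - 2*x + 1

The characteristic polynomial is χ_A(x) = (x - 1)^4, so the eigenvalues are known. The minimal polynomial is
  m_A(x) = Π_λ (x − λ)^{k_λ}
where k_λ is the size of the *largest* Jordan block for λ (equivalently, the smallest k with (A − λI)^k v = 0 for every generalised eigenvector v of λ).

  λ = 1: largest Jordan block has size 2, contributing (x − 1)^2

So m_A(x) = (x - 1)^2 = x^2 - 2*x + 1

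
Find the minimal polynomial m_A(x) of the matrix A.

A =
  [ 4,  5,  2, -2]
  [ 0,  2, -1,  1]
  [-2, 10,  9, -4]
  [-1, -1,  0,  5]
x^3 - 15*x^2 + 75*x - 125

The characteristic polynomial is χ_A(x) = (x - 5)^4, so the eigenvalues are known. The minimal polynomial is
  m_A(x) = Π_λ (x − λ)^{k_λ}
where k_λ is the size of the *largest* Jordan block for λ (equivalently, the smallest k with (A − λI)^k v = 0 for every generalised eigenvector v of λ).

  λ = 5: largest Jordan block has size 3, contributing (x − 5)^3

So m_A(x) = (x - 5)^3 = x^3 - 15*x^2 + 75*x - 125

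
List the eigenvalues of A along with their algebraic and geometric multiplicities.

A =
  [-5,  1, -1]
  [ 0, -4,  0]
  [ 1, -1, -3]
λ = -4: alg = 3, geom = 2

Step 1 — factor the characteristic polynomial to read off the algebraic multiplicities:
  χ_A(x) = (x + 4)^3

Step 2 — compute geometric multiplicities via the rank-nullity identity g(λ) = n − rank(A − λI):
  rank(A − (-4)·I) = 1, so dim ker(A − (-4)·I) = n − 1 = 2

Summary:
  λ = -4: algebraic multiplicity = 3, geometric multiplicity = 2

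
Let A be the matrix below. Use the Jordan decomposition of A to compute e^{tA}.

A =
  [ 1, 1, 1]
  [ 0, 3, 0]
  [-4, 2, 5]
e^{tA} =
  [-2*t*exp(3*t) + exp(3*t), t*exp(3*t), t*exp(3*t)]
  [0, exp(3*t), 0]
  [-4*t*exp(3*t), 2*t*exp(3*t), 2*t*exp(3*t) + exp(3*t)]

Strategy: write A = P · J · P⁻¹ where J is a Jordan canonical form, so e^{tA} = P · e^{tJ} · P⁻¹, and e^{tJ} can be computed block-by-block.

A has Jordan form
J =
  [3, 1, 0]
  [0, 3, 0]
  [0, 0, 3]
(up to reordering of blocks).

Per-block formulas:
  For a 2×2 Jordan block J_2(3): exp(t · J_2(3)) = e^(3t)·(I + t·N), where N is the 2×2 nilpotent shift.
  For a 1×1 block at λ = 3: exp(t · [3]) = [e^(3t)].

After assembling e^{tJ} and conjugating by P, we get:

e^{tA} =
  [-2*t*exp(3*t) + exp(3*t), t*exp(3*t), t*exp(3*t)]
  [0, exp(3*t), 0]
  [-4*t*exp(3*t), 2*t*exp(3*t), 2*t*exp(3*t) + exp(3*t)]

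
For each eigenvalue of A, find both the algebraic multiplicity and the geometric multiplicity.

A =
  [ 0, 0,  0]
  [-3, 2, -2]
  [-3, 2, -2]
λ = 0: alg = 3, geom = 2

Step 1 — factor the characteristic polynomial to read off the algebraic multiplicities:
  χ_A(x) = x^3

Step 2 — compute geometric multiplicities via the rank-nullity identity g(λ) = n − rank(A − λI):
  rank(A − (0)·I) = 1, so dim ker(A − (0)·I) = n − 1 = 2

Summary:
  λ = 0: algebraic multiplicity = 3, geometric multiplicity = 2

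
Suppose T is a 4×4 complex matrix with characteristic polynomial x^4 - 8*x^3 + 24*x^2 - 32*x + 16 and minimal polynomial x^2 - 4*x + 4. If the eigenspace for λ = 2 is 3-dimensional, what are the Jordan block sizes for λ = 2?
Block sizes for λ = 2: [2, 1, 1]

Step 1 — from the characteristic polynomial, algebraic multiplicity of λ = 2 is 4. From dim ker(T − (2)·I) = 3, there are exactly 3 Jordan blocks for λ = 2.
Step 2 — from the minimal polynomial, the factor (x − 2)^2 tells us the largest block for λ = 2 has size 2.
Step 3 — with total size 4, 3 blocks, and largest block 2, the block sizes (in nonincreasing order) are [2, 1, 1].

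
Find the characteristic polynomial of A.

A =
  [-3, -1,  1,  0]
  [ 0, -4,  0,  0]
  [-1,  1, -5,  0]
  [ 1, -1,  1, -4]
x^4 + 16*x^3 + 96*x^2 + 256*x + 256

Expanding det(x·I − A) (e.g. by cofactor expansion or by noting that A is similar to its Jordan form J, which has the same characteristic polynomial as A) gives
  χ_A(x) = x^4 + 16*x^3 + 96*x^2 + 256*x + 256
which factors as (x + 4)^4. The eigenvalues (with algebraic multiplicities) are λ = -4 with multiplicity 4.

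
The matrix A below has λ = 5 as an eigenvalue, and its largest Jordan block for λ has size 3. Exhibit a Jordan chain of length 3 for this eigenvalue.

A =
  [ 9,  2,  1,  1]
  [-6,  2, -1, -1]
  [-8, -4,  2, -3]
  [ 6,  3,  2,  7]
A Jordan chain for λ = 5 of length 3:
v_1 = (2, -4, -2, 2)ᵀ
v_2 = (4, -6, -8, 6)ᵀ
v_3 = (1, 0, 0, 0)ᵀ

Let N = A − (5)·I. We want v_3 with N^3 v_3 = 0 but N^2 v_3 ≠ 0; then v_{j-1} := N · v_j for j = 3, …, 2.

Pick v_3 = (1, 0, 0, 0)ᵀ.
Then v_2 = N · v_3 = (4, -6, -8, 6)ᵀ.
Then v_1 = N · v_2 = (2, -4, -2, 2)ᵀ.

Sanity check: (A − (5)·I) v_1 = (0, 0, 0, 0)ᵀ = 0. ✓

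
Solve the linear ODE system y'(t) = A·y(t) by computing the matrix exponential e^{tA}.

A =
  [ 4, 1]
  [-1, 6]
e^{tA} =
  [-t*exp(5*t) + exp(5*t), t*exp(5*t)]
  [-t*exp(5*t), t*exp(5*t) + exp(5*t)]

Strategy: write A = P · J · P⁻¹ where J is a Jordan canonical form, so e^{tA} = P · e^{tJ} · P⁻¹, and e^{tJ} can be computed block-by-block.

A has Jordan form
J =
  [5, 1]
  [0, 5]
(up to reordering of blocks).

Per-block formulas:
  For a 2×2 Jordan block J_2(5): exp(t · J_2(5)) = e^(5t)·(I + t·N), where N is the 2×2 nilpotent shift.

After assembling e^{tJ} and conjugating by P, we get:

e^{tA} =
  [-t*exp(5*t) + exp(5*t), t*exp(5*t)]
  [-t*exp(5*t), t*exp(5*t) + exp(5*t)]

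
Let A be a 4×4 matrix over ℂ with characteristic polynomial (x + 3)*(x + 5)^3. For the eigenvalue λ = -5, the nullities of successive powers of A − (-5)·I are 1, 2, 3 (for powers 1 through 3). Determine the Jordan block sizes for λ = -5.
Block sizes for λ = -5: [3]

From the dimensions of kernels of powers, the number of Jordan blocks of size at least j is d_j − d_{j−1} where d_j = dim ker(N^j) (with d_0 = 0). Computing the differences gives [1, 1, 1].
The number of blocks of size exactly k is (#blocks of size ≥ k) − (#blocks of size ≥ k + 1), so the partition is: 1 block(s) of size 3.
In nonincreasing order the block sizes are [3].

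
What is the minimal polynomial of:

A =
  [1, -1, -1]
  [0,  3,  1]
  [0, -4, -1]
x^3 - 3*x^2 + 3*x - 1

The characteristic polynomial is χ_A(x) = (x - 1)^3, so the eigenvalues are known. The minimal polynomial is
  m_A(x) = Π_λ (x − λ)^{k_λ}
where k_λ is the size of the *largest* Jordan block for λ (equivalently, the smallest k with (A − λI)^k v = 0 for every generalised eigenvector v of λ).

  λ = 1: largest Jordan block has size 3, contributing (x − 1)^3

So m_A(x) = (x - 1)^3 = x^3 - 3*x^2 + 3*x - 1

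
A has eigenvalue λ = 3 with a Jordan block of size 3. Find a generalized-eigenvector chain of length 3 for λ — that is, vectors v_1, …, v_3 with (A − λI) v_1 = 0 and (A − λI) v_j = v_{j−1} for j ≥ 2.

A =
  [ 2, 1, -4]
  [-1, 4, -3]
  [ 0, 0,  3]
A Jordan chain for λ = 3 of length 3:
v_1 = (1, 1, 0)ᵀ
v_2 = (-4, -3, 0)ᵀ
v_3 = (0, 0, 1)ᵀ

Let N = A − (3)·I. We want v_3 with N^3 v_3 = 0 but N^2 v_3 ≠ 0; then v_{j-1} := N · v_j for j = 3, …, 2.

Pick v_3 = (0, 0, 1)ᵀ.
Then v_2 = N · v_3 = (-4, -3, 0)ᵀ.
Then v_1 = N · v_2 = (1, 1, 0)ᵀ.

Sanity check: (A − (3)·I) v_1 = (0, 0, 0)ᵀ = 0. ✓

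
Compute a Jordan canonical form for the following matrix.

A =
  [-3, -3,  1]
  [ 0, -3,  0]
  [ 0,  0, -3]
J_2(-3) ⊕ J_1(-3)

The characteristic polynomial is
  det(x·I − A) = x^3 + 9*x^2 + 27*x + 27 = (x + 3)^3

Eigenvalues and multiplicities (the geometric multiplicity of λ is n − rank(A − λI), which equals the number of Jordan blocks for λ):
  λ = -3: algebraic multiplicity = 3, geometric multiplicity = 2

Determining the block sizes for each eigenvalue:
  λ = -3: 2 blocks summing to 3 forces exactly one block of size 2 and the rest size 1 → block sizes [2, 1]

Assembling the blocks gives a Jordan form
J =
  [-3,  1,  0]
  [ 0, -3,  0]
  [ 0,  0, -3]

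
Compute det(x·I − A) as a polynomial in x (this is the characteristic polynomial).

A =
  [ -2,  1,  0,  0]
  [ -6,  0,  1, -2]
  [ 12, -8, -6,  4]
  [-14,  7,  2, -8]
x^4 + 16*x^3 + 96*x^2 + 256*x + 256

Expanding det(x·I − A) (e.g. by cofactor expansion or by noting that A is similar to its Jordan form J, which has the same characteristic polynomial as A) gives
  χ_A(x) = x^4 + 16*x^3 + 96*x^2 + 256*x + 256
which factors as (x + 4)^4. The eigenvalues (with algebraic multiplicities) are λ = -4 with multiplicity 4.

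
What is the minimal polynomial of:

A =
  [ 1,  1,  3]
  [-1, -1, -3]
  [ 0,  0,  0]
x^2

The characteristic polynomial is χ_A(x) = x^3, so the eigenvalues are known. The minimal polynomial is
  m_A(x) = Π_λ (x − λ)^{k_λ}
where k_λ is the size of the *largest* Jordan block for λ (equivalently, the smallest k with (A − λI)^k v = 0 for every generalised eigenvector v of λ).

  λ = 0: largest Jordan block has size 2, contributing (x − 0)^2

So m_A(x) = x^2 = x^2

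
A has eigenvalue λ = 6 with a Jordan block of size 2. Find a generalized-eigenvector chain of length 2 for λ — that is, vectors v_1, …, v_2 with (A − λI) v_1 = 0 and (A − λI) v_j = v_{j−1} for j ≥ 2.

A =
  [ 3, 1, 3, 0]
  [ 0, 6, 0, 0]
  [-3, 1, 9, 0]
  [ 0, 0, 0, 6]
A Jordan chain for λ = 6 of length 2:
v_1 = (-3, 0, -3, 0)ᵀ
v_2 = (1, 0, 0, 0)ᵀ

Let N = A − (6)·I. We want v_2 with N^2 v_2 = 0 but N^1 v_2 ≠ 0; then v_{j-1} := N · v_j for j = 2, …, 2.

Pick v_2 = (1, 0, 0, 0)ᵀ.
Then v_1 = N · v_2 = (-3, 0, -3, 0)ᵀ.

Sanity check: (A − (6)·I) v_1 = (0, 0, 0, 0)ᵀ = 0. ✓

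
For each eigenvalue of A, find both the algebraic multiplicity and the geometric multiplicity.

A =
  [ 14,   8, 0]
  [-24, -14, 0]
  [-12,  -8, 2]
λ = -2: alg = 1, geom = 1; λ = 2: alg = 2, geom = 2

Step 1 — factor the characteristic polynomial to read off the algebraic multiplicities:
  χ_A(x) = (x - 2)^2*(x + 2)

Step 2 — compute geometric multiplicities via the rank-nullity identity g(λ) = n − rank(A − λI):
  rank(A − (-2)·I) = 2, so dim ker(A − (-2)·I) = n − 2 = 1
  rank(A − (2)·I) = 1, so dim ker(A − (2)·I) = n − 1 = 2

Summary:
  λ = -2: algebraic multiplicity = 1, geometric multiplicity = 1
  λ = 2: algebraic multiplicity = 2, geometric multiplicity = 2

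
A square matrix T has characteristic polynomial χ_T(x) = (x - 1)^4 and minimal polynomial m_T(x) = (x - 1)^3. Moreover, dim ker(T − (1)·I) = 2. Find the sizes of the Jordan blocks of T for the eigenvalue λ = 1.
Block sizes for λ = 1: [3, 1]

Step 1 — from the characteristic polynomial, algebraic multiplicity of λ = 1 is 4. From dim ker(T − (1)·I) = 2, there are exactly 2 Jordan blocks for λ = 1.
Step 2 — from the minimal polynomial, the factor (x − 1)^3 tells us the largest block for λ = 1 has size 3.
Step 3 — with total size 4, 2 blocks, and largest block 3, the block sizes (in nonincreasing order) are [3, 1].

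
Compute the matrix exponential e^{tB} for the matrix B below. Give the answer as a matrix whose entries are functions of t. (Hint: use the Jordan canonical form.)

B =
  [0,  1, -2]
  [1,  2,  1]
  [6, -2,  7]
e^{tB} =
  [-t^2*exp(3*t) - 3*t*exp(3*t) + exp(3*t), t*exp(3*t), -t^2*exp(3*t)/2 - 2*t*exp(3*t)]
  [t^2*exp(3*t) + t*exp(3*t), -t*exp(3*t) + exp(3*t), t^2*exp(3*t)/2 + t*exp(3*t)]
  [2*t^2*exp(3*t) + 6*t*exp(3*t), -2*t*exp(3*t), t^2*exp(3*t) + 4*t*exp(3*t) + exp(3*t)]

Strategy: write B = P · J · P⁻¹ where J is a Jordan canonical form, so e^{tB} = P · e^{tJ} · P⁻¹, and e^{tJ} can be computed block-by-block.

B has Jordan form
J =
  [3, 1, 0]
  [0, 3, 1]
  [0, 0, 3]
(up to reordering of blocks).

Per-block formulas:
  For a 3×3 Jordan block J_3(3): exp(t · J_3(3)) = e^(3t)·(I + t·N + (t^2/2)·N^2), where N is the 3×3 nilpotent shift.

After assembling e^{tJ} and conjugating by P, we get:

e^{tB} =
  [-t^2*exp(3*t) - 3*t*exp(3*t) + exp(3*t), t*exp(3*t), -t^2*exp(3*t)/2 - 2*t*exp(3*t)]
  [t^2*exp(3*t) + t*exp(3*t), -t*exp(3*t) + exp(3*t), t^2*exp(3*t)/2 + t*exp(3*t)]
  [2*t^2*exp(3*t) + 6*t*exp(3*t), -2*t*exp(3*t), t^2*exp(3*t) + 4*t*exp(3*t) + exp(3*t)]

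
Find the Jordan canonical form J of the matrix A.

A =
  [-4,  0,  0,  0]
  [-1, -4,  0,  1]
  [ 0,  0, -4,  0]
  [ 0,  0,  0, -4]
J_2(-4) ⊕ J_1(-4) ⊕ J_1(-4)

The characteristic polynomial is
  det(x·I − A) = x^4 + 16*x^3 + 96*x^2 + 256*x + 256 = (x + 4)^4

Eigenvalues and multiplicities (the geometric multiplicity of λ is n − rank(A − λI), which equals the number of Jordan blocks for λ):
  λ = -4: algebraic multiplicity = 4, geometric multiplicity = 3

Determining the block sizes for each eigenvalue:
  λ = -4: 3 blocks summing to 4 forces exactly one block of size 2 and the rest size 1 → block sizes [2, 1, 1]

Assembling the blocks gives a Jordan form
J =
  [-4,  1,  0,  0]
  [ 0, -4,  0,  0]
  [ 0,  0, -4,  0]
  [ 0,  0,  0, -4]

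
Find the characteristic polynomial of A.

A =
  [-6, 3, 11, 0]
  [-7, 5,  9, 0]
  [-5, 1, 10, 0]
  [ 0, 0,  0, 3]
x^4 - 12*x^3 + 54*x^2 - 108*x + 81

Expanding det(x·I − A) (e.g. by cofactor expansion or by noting that A is similar to its Jordan form J, which has the same characteristic polynomial as A) gives
  χ_A(x) = x^4 - 12*x^3 + 54*x^2 - 108*x + 81
which factors as (x - 3)^4. The eigenvalues (with algebraic multiplicities) are λ = 3 with multiplicity 4.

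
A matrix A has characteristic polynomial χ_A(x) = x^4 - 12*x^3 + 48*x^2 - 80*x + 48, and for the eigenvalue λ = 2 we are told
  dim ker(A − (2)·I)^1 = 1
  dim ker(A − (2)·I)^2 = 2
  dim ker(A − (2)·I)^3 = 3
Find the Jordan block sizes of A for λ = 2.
Block sizes for λ = 2: [3]

From the dimensions of kernels of powers, the number of Jordan blocks of size at least j is d_j − d_{j−1} where d_j = dim ker(N^j) (with d_0 = 0). Computing the differences gives [1, 1, 1].
The number of blocks of size exactly k is (#blocks of size ≥ k) − (#blocks of size ≥ k + 1), so the partition is: 1 block(s) of size 3.
In nonincreasing order the block sizes are [3].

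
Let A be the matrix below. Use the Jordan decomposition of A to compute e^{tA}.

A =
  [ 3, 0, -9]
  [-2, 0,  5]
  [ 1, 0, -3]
e^{tA} =
  [3*t + 1, 0, -9*t]
  [-t^2/2 - 2*t, 1, 3*t^2/2 + 5*t]
  [t, 0, 1 - 3*t]

Strategy: write A = P · J · P⁻¹ where J is a Jordan canonical form, so e^{tA} = P · e^{tJ} · P⁻¹, and e^{tJ} can be computed block-by-block.

A has Jordan form
J =
  [0, 1, 0]
  [0, 0, 1]
  [0, 0, 0]
(up to reordering of blocks).

Per-block formulas:
  For a 3×3 Jordan block J_3(0): exp(t · J_3(0)) = e^(0t)·(I + t·N + (t^2/2)·N^2), where N is the 3×3 nilpotent shift.

After assembling e^{tJ} and conjugating by P, we get:

e^{tA} =
  [3*t + 1, 0, -9*t]
  [-t^2/2 - 2*t, 1, 3*t^2/2 + 5*t]
  [t, 0, 1 - 3*t]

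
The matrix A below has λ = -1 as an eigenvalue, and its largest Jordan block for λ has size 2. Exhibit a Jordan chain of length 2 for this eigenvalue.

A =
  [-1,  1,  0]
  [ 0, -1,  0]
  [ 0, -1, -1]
A Jordan chain for λ = -1 of length 2:
v_1 = (1, 0, -1)ᵀ
v_2 = (0, 1, 0)ᵀ

Let N = A − (-1)·I. We want v_2 with N^2 v_2 = 0 but N^1 v_2 ≠ 0; then v_{j-1} := N · v_j for j = 2, …, 2.

Pick v_2 = (0, 1, 0)ᵀ.
Then v_1 = N · v_2 = (1, 0, -1)ᵀ.

Sanity check: (A − (-1)·I) v_1 = (0, 0, 0)ᵀ = 0. ✓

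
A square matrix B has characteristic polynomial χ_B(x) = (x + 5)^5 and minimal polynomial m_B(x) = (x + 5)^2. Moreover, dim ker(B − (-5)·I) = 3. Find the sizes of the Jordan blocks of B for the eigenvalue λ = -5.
Block sizes for λ = -5: [2, 2, 1]

Step 1 — from the characteristic polynomial, algebraic multiplicity of λ = -5 is 5. From dim ker(B − (-5)·I) = 3, there are exactly 3 Jordan blocks for λ = -5.
Step 2 — from the minimal polynomial, the factor (x + 5)^2 tells us the largest block for λ = -5 has size 2.
Step 3 — with total size 5, 3 blocks, and largest block 2, the block sizes (in nonincreasing order) are [2, 2, 1].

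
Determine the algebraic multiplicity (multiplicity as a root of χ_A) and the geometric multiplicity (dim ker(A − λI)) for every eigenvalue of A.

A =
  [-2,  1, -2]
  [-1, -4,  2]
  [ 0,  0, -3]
λ = -3: alg = 3, geom = 2

Step 1 — factor the characteristic polynomial to read off the algebraic multiplicities:
  χ_A(x) = (x + 3)^3

Step 2 — compute geometric multiplicities via the rank-nullity identity g(λ) = n − rank(A − λI):
  rank(A − (-3)·I) = 1, so dim ker(A − (-3)·I) = n − 1 = 2

Summary:
  λ = -3: algebraic multiplicity = 3, geometric multiplicity = 2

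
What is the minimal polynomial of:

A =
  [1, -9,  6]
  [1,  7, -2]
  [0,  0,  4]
x^2 - 8*x + 16

The characteristic polynomial is χ_A(x) = (x - 4)^3, so the eigenvalues are known. The minimal polynomial is
  m_A(x) = Π_λ (x − λ)^{k_λ}
where k_λ is the size of the *largest* Jordan block for λ (equivalently, the smallest k with (A − λI)^k v = 0 for every generalised eigenvector v of λ).

  λ = 4: largest Jordan block has size 2, contributing (x − 4)^2

So m_A(x) = (x - 4)^2 = x^2 - 8*x + 16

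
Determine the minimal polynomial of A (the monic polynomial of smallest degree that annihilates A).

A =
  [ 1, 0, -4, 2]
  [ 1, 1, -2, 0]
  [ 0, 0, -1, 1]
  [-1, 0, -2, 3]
x^3 - 3*x^2 + 3*x - 1

The characteristic polynomial is χ_A(x) = (x - 1)^4, so the eigenvalues are known. The minimal polynomial is
  m_A(x) = Π_λ (x − λ)^{k_λ}
where k_λ is the size of the *largest* Jordan block for λ (equivalently, the smallest k with (A − λI)^k v = 0 for every generalised eigenvector v of λ).

  λ = 1: largest Jordan block has size 3, contributing (x − 1)^3

So m_A(x) = (x - 1)^3 = x^3 - 3*x^2 + 3*x - 1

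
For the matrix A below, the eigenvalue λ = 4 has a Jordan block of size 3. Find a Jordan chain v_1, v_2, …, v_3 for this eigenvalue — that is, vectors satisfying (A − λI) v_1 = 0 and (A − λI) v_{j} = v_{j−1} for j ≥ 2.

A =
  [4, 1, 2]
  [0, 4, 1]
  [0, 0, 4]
A Jordan chain for λ = 4 of length 3:
v_1 = (1, 0, 0)ᵀ
v_2 = (2, 1, 0)ᵀ
v_3 = (0, 0, 1)ᵀ

Let N = A − (4)·I. We want v_3 with N^3 v_3 = 0 but N^2 v_3 ≠ 0; then v_{j-1} := N · v_j for j = 3, …, 2.

Pick v_3 = (0, 0, 1)ᵀ.
Then v_2 = N · v_3 = (2, 1, 0)ᵀ.
Then v_1 = N · v_2 = (1, 0, 0)ᵀ.

Sanity check: (A − (4)·I) v_1 = (0, 0, 0)ᵀ = 0. ✓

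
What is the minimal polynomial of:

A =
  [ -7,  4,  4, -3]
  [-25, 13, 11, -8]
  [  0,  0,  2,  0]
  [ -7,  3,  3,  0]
x^3 - 6*x^2 + 12*x - 8

The characteristic polynomial is χ_A(x) = (x - 2)^4, so the eigenvalues are known. The minimal polynomial is
  m_A(x) = Π_λ (x − λ)^{k_λ}
where k_λ is the size of the *largest* Jordan block for λ (equivalently, the smallest k with (A − λI)^k v = 0 for every generalised eigenvector v of λ).

  λ = 2: largest Jordan block has size 3, contributing (x − 2)^3

So m_A(x) = (x - 2)^3 = x^3 - 6*x^2 + 12*x - 8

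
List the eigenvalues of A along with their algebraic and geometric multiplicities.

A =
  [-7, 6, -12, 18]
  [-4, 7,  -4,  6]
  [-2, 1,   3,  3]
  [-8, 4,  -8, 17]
λ = 5: alg = 4, geom = 3

Step 1 — factor the characteristic polynomial to read off the algebraic multiplicities:
  χ_A(x) = (x - 5)^4

Step 2 — compute geometric multiplicities via the rank-nullity identity g(λ) = n − rank(A − λI):
  rank(A − (5)·I) = 1, so dim ker(A − (5)·I) = n − 1 = 3

Summary:
  λ = 5: algebraic multiplicity = 4, geometric multiplicity = 3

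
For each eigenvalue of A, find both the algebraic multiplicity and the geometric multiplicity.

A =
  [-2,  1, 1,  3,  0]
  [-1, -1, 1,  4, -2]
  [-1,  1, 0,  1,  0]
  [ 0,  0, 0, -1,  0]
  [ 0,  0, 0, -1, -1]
λ = -1: alg = 5, geom = 2

Step 1 — factor the characteristic polynomial to read off the algebraic multiplicities:
  χ_A(x) = (x + 1)^5

Step 2 — compute geometric multiplicities via the rank-nullity identity g(λ) = n − rank(A − λI):
  rank(A − (-1)·I) = 3, so dim ker(A − (-1)·I) = n − 3 = 2

Summary:
  λ = -1: algebraic multiplicity = 5, geometric multiplicity = 2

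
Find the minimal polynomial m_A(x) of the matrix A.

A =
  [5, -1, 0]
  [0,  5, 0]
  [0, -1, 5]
x^2 - 10*x + 25

The characteristic polynomial is χ_A(x) = (x - 5)^3, so the eigenvalues are known. The minimal polynomial is
  m_A(x) = Π_λ (x − λ)^{k_λ}
where k_λ is the size of the *largest* Jordan block for λ (equivalently, the smallest k with (A − λI)^k v = 0 for every generalised eigenvector v of λ).

  λ = 5: largest Jordan block has size 2, contributing (x − 5)^2

So m_A(x) = (x - 5)^2 = x^2 - 10*x + 25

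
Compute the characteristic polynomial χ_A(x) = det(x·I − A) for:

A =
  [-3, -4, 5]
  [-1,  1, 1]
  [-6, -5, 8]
x^3 - 6*x^2 + 12*x - 8

Expanding det(x·I − A) (e.g. by cofactor expansion or by noting that A is similar to its Jordan form J, which has the same characteristic polynomial as A) gives
  χ_A(x) = x^3 - 6*x^2 + 12*x - 8
which factors as (x - 2)^3. The eigenvalues (with algebraic multiplicities) are λ = 2 with multiplicity 3.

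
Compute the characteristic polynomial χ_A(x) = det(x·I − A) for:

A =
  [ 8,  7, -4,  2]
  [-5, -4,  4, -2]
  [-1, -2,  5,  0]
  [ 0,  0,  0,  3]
x^4 - 12*x^3 + 54*x^2 - 108*x + 81

Expanding det(x·I − A) (e.g. by cofactor expansion or by noting that A is similar to its Jordan form J, which has the same characteristic polynomial as A) gives
  χ_A(x) = x^4 - 12*x^3 + 54*x^2 - 108*x + 81
which factors as (x - 3)^4. The eigenvalues (with algebraic multiplicities) are λ = 3 with multiplicity 4.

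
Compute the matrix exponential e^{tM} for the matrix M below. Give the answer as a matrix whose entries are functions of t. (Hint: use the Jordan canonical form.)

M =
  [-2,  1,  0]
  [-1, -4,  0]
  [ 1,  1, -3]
e^{tM} =
  [t*exp(-3*t) + exp(-3*t), t*exp(-3*t), 0]
  [-t*exp(-3*t), -t*exp(-3*t) + exp(-3*t), 0]
  [t*exp(-3*t), t*exp(-3*t), exp(-3*t)]

Strategy: write M = P · J · P⁻¹ where J is a Jordan canonical form, so e^{tM} = P · e^{tJ} · P⁻¹, and e^{tJ} can be computed block-by-block.

M has Jordan form
J =
  [-3,  1,  0]
  [ 0, -3,  0]
  [ 0,  0, -3]
(up to reordering of blocks).

Per-block formulas:
  For a 1×1 block at λ = -3: exp(t · [-3]) = [e^(-3t)].
  For a 2×2 Jordan block J_2(-3): exp(t · J_2(-3)) = e^(-3t)·(I + t·N), where N is the 2×2 nilpotent shift.

After assembling e^{tJ} and conjugating by P, we get:

e^{tM} =
  [t*exp(-3*t) + exp(-3*t), t*exp(-3*t), 0]
  [-t*exp(-3*t), -t*exp(-3*t) + exp(-3*t), 0]
  [t*exp(-3*t), t*exp(-3*t), exp(-3*t)]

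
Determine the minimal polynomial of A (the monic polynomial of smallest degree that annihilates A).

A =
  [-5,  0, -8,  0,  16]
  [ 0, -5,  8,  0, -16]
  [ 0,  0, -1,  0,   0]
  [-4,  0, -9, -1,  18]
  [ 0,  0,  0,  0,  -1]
x^3 + 7*x^2 + 11*x + 5

The characteristic polynomial is χ_A(x) = (x + 1)^3*(x + 5)^2, so the eigenvalues are known. The minimal polynomial is
  m_A(x) = Π_λ (x − λ)^{k_λ}
where k_λ is the size of the *largest* Jordan block for λ (equivalently, the smallest k with (A − λI)^k v = 0 for every generalised eigenvector v of λ).

  λ = -5: largest Jordan block has size 1, contributing (x + 5)
  λ = -1: largest Jordan block has size 2, contributing (x + 1)^2

So m_A(x) = (x + 1)^2*(x + 5) = x^3 + 7*x^2 + 11*x + 5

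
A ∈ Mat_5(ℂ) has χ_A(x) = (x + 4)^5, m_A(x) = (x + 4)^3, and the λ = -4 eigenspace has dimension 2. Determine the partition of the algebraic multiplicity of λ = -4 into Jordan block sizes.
Block sizes for λ = -4: [3, 2]

Step 1 — from the characteristic polynomial, algebraic multiplicity of λ = -4 is 5. From dim ker(A − (-4)·I) = 2, there are exactly 2 Jordan blocks for λ = -4.
Step 2 — from the minimal polynomial, the factor (x + 4)^3 tells us the largest block for λ = -4 has size 3.
Step 3 — with total size 5, 2 blocks, and largest block 3, the block sizes (in nonincreasing order) are [3, 2].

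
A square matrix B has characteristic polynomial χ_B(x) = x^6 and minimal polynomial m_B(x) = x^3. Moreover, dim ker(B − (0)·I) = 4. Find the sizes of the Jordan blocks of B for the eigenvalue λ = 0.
Block sizes for λ = 0: [3, 1, 1, 1]

Step 1 — from the characteristic polynomial, algebraic multiplicity of λ = 0 is 6. From dim ker(B − (0)·I) = 4, there are exactly 4 Jordan blocks for λ = 0.
Step 2 — from the minimal polynomial, the factor (x − 0)^3 tells us the largest block for λ = 0 has size 3.
Step 3 — with total size 6, 4 blocks, and largest block 3, the block sizes (in nonincreasing order) are [3, 1, 1, 1].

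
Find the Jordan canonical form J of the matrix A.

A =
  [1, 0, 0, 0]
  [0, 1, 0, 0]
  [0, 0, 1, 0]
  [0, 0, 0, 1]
J_1(1) ⊕ J_1(1) ⊕ J_1(1) ⊕ J_1(1)

The characteristic polynomial is
  det(x·I − A) = x^4 - 4*x^3 + 6*x^2 - 4*x + 1 = (x - 1)^4

Eigenvalues and multiplicities (the geometric multiplicity of λ is n − rank(A − λI), which equals the number of Jordan blocks for λ):
  λ = 1: algebraic multiplicity = 4, geometric multiplicity = 4

Determining the block sizes for each eigenvalue:
  λ = 1: gm = am = 4, so every block has size 1 → block sizes [1, 1, 1, 1]

Assembling the blocks gives a Jordan form
J =
  [1, 0, 0, 0]
  [0, 1, 0, 0]
  [0, 0, 1, 0]
  [0, 0, 0, 1]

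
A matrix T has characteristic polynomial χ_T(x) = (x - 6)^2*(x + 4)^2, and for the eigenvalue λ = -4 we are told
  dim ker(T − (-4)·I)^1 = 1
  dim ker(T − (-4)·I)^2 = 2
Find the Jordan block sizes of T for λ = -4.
Block sizes for λ = -4: [2]

From the dimensions of kernels of powers, the number of Jordan blocks of size at least j is d_j − d_{j−1} where d_j = dim ker(N^j) (with d_0 = 0). Computing the differences gives [1, 1].
The number of blocks of size exactly k is (#blocks of size ≥ k) − (#blocks of size ≥ k + 1), so the partition is: 1 block(s) of size 2.
In nonincreasing order the block sizes are [2].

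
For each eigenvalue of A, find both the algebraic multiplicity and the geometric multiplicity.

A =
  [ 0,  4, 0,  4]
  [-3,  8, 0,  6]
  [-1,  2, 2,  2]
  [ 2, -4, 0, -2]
λ = 2: alg = 4, geom = 3

Step 1 — factor the characteristic polynomial to read off the algebraic multiplicities:
  χ_A(x) = (x - 2)^4

Step 2 — compute geometric multiplicities via the rank-nullity identity g(λ) = n − rank(A − λI):
  rank(A − (2)·I) = 1, so dim ker(A − (2)·I) = n − 1 = 3

Summary:
  λ = 2: algebraic multiplicity = 4, geometric multiplicity = 3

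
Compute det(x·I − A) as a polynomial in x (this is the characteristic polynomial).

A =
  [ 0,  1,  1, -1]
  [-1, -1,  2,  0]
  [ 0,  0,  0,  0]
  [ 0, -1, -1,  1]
x^4

Expanding det(x·I − A) (e.g. by cofactor expansion or by noting that A is similar to its Jordan form J, which has the same characteristic polynomial as A) gives
  χ_A(x) = x^4
which factors as x^4. The eigenvalues (with algebraic multiplicities) are λ = 0 with multiplicity 4.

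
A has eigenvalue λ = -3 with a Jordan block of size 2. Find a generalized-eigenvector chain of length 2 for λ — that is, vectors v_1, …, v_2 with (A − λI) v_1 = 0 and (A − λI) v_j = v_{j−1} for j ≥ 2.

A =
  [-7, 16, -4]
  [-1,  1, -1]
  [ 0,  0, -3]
A Jordan chain for λ = -3 of length 2:
v_1 = (-4, -1, 0)ᵀ
v_2 = (1, 0, 0)ᵀ

Let N = A − (-3)·I. We want v_2 with N^2 v_2 = 0 but N^1 v_2 ≠ 0; then v_{j-1} := N · v_j for j = 2, …, 2.

Pick v_2 = (1, 0, 0)ᵀ.
Then v_1 = N · v_2 = (-4, -1, 0)ᵀ.

Sanity check: (A − (-3)·I) v_1 = (0, 0, 0)ᵀ = 0. ✓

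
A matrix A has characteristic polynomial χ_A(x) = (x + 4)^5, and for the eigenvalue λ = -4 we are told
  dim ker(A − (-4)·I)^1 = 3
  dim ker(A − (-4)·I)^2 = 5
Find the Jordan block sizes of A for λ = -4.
Block sizes for λ = -4: [2, 2, 1]

From the dimensions of kernels of powers, the number of Jordan blocks of size at least j is d_j − d_{j−1} where d_j = dim ker(N^j) (with d_0 = 0). Computing the differences gives [3, 2].
The number of blocks of size exactly k is (#blocks of size ≥ k) − (#blocks of size ≥ k + 1), so the partition is: 1 block(s) of size 1, 2 block(s) of size 2.
In nonincreasing order the block sizes are [2, 2, 1].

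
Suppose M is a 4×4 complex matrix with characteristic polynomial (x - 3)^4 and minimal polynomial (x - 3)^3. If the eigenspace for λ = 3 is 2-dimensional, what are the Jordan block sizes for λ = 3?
Block sizes for λ = 3: [3, 1]

Step 1 — from the characteristic polynomial, algebraic multiplicity of λ = 3 is 4. From dim ker(M − (3)·I) = 2, there are exactly 2 Jordan blocks for λ = 3.
Step 2 — from the minimal polynomial, the factor (x − 3)^3 tells us the largest block for λ = 3 has size 3.
Step 3 — with total size 4, 2 blocks, and largest block 3, the block sizes (in nonincreasing order) are [3, 1].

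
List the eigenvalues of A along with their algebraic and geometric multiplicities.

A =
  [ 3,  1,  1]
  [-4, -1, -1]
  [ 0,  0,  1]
λ = 1: alg = 3, geom = 1

Step 1 — factor the characteristic polynomial to read off the algebraic multiplicities:
  χ_A(x) = (x - 1)^3

Step 2 — compute geometric multiplicities via the rank-nullity identity g(λ) = n − rank(A − λI):
  rank(A − (1)·I) = 2, so dim ker(A − (1)·I) = n − 2 = 1

Summary:
  λ = 1: algebraic multiplicity = 3, geometric multiplicity = 1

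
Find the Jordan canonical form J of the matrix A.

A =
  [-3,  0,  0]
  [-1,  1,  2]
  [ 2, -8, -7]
J_2(-3) ⊕ J_1(-3)

The characteristic polynomial is
  det(x·I − A) = x^3 + 9*x^2 + 27*x + 27 = (x + 3)^3

Eigenvalues and multiplicities (the geometric multiplicity of λ is n − rank(A − λI), which equals the number of Jordan blocks for λ):
  λ = -3: algebraic multiplicity = 3, geometric multiplicity = 2

Determining the block sizes for each eigenvalue:
  λ = -3: 2 blocks summing to 3 forces exactly one block of size 2 and the rest size 1 → block sizes [2, 1]

Assembling the blocks gives a Jordan form
J =
  [-3,  1,  0]
  [ 0, -3,  0]
  [ 0,  0, -3]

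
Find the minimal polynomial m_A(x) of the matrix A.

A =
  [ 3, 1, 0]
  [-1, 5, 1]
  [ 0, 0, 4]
x^3 - 12*x^2 + 48*x - 64

The characteristic polynomial is χ_A(x) = (x - 4)^3, so the eigenvalues are known. The minimal polynomial is
  m_A(x) = Π_λ (x − λ)^{k_λ}
where k_λ is the size of the *largest* Jordan block for λ (equivalently, the smallest k with (A − λI)^k v = 0 for every generalised eigenvector v of λ).

  λ = 4: largest Jordan block has size 3, contributing (x − 4)^3

So m_A(x) = (x - 4)^3 = x^3 - 12*x^2 + 48*x - 64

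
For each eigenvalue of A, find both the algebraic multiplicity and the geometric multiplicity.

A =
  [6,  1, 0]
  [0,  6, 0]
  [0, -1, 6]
λ = 6: alg = 3, geom = 2

Step 1 — factor the characteristic polynomial to read off the algebraic multiplicities:
  χ_A(x) = (x - 6)^3

Step 2 — compute geometric multiplicities via the rank-nullity identity g(λ) = n − rank(A − λI):
  rank(A − (6)·I) = 1, so dim ker(A − (6)·I) = n − 1 = 2

Summary:
  λ = 6: algebraic multiplicity = 3, geometric multiplicity = 2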